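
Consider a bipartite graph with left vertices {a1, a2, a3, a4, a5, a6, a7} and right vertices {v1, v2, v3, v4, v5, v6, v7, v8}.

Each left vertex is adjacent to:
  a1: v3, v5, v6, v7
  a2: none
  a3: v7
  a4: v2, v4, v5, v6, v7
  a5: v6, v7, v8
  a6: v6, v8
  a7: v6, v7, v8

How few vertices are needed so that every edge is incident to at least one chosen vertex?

{a1, a4, v6, v7, v8} is a vertex cover of size 5: every edge has an endpoint in this set.
No smaller cover exists because a1–v3, a3–v7, a4–v2, a5–v8, a6–v6 is a matching of size 5, and a cover must include an endpoint of each of these disjoint edges (König's theorem).

5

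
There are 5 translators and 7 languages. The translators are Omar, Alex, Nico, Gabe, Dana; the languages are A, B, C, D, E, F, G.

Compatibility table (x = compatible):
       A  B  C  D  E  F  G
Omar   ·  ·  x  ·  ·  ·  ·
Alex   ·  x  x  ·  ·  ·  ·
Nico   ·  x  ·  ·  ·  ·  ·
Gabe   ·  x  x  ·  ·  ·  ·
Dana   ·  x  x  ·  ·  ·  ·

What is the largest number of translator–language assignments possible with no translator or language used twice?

For example, pair Omar→C, Alex→B.
The set {Omar, Alex, Nico, Gabe, Dana} has only 2 neighbours ({B, C}), so by Hall's theorem at most 2 of the 5 translators can be matched.

2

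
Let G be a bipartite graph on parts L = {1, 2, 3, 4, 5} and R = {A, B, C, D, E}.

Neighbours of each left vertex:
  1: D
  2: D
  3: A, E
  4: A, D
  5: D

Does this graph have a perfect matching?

No

The set {1, 2, 5} has only 1 neighbour ({D}), so by Hall's theorem at most 3 of the 5 left vertices can be matched.
Hence no matching covers every left vertex.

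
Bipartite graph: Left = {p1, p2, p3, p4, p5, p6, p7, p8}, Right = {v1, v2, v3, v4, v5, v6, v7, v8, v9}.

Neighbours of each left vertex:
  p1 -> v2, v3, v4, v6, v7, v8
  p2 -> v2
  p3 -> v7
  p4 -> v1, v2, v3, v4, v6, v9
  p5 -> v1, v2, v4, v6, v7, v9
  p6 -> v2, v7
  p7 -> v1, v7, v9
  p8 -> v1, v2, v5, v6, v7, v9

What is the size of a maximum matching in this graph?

7

One maximum matching: p1→v3, p2→v2, p3→v7, p4→v1, p5→v4, p7→v9, p8→v6.
The set {p2, p3, p6} has only 2 neighbours ({v2, v7}), so by Hall's theorem at most 7 of the 8 left vertices can be matched.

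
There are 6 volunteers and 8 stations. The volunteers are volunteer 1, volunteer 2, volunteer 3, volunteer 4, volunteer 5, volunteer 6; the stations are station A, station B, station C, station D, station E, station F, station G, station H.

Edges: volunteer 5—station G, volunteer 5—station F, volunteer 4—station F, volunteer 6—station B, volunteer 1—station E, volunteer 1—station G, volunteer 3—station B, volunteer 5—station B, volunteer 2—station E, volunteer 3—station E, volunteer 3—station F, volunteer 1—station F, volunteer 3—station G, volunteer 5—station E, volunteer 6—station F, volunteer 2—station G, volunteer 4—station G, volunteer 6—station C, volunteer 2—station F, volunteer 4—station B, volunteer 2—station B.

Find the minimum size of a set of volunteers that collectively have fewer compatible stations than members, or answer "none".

Take S = {volunteer 1, volunteer 2, volunteer 3, volunteer 4, volunteer 5}. Its neighbourhood is {station B, station E, station F, station G}, so |N(S)| = 4 < |S| = 5.
Every subset of size less than 5 has at least as many neighbours as members, so 5 is the minimum.

5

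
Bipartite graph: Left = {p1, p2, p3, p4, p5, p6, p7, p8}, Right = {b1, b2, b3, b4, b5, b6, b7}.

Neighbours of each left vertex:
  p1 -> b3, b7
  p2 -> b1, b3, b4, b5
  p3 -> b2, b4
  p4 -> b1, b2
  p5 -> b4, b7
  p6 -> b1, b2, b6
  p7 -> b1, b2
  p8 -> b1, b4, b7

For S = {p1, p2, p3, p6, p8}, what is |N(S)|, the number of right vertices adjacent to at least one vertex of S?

7

The union of neighbours of {p1, p2, p3, p6, p8} is {b1, b2, b3, b4, b5, b6, b7}, which has 7 elements.
Since |N(S)| = 7 ≥ |S| = 5, Hall's condition holds for this subset.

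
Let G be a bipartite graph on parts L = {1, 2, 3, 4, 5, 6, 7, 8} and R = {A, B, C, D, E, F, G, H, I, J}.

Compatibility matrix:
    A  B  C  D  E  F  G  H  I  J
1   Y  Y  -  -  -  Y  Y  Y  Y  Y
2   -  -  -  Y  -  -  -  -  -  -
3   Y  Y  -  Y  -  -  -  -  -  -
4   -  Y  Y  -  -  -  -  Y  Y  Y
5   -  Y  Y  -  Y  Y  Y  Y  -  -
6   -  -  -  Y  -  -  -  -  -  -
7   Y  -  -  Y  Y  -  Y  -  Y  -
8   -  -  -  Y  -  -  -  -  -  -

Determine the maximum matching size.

6

A valid assignment of size 6: 1→J, 2→D, 3→B, 4→H, 5→E, 7→G.
The set {2, 6, 8} has only 1 neighbour ({D}), so by Hall's theorem at most 6 of the 8 left vertices can be matched.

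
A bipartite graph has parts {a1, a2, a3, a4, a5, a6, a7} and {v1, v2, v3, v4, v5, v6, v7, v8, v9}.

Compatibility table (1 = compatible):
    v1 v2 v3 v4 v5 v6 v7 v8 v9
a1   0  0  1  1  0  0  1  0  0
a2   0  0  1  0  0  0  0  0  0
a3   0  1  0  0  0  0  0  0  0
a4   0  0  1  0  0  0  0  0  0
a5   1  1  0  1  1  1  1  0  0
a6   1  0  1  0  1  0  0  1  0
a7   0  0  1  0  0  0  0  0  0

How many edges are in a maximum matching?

A valid assignment of size 5: a1-v7, a2-v3, a3-v2, a5-v6, a6-v1.
The set {a2, a4, a7} has only 1 neighbour ({v3}), so by Hall's theorem at most 5 of the 7 left vertices can be matched.

5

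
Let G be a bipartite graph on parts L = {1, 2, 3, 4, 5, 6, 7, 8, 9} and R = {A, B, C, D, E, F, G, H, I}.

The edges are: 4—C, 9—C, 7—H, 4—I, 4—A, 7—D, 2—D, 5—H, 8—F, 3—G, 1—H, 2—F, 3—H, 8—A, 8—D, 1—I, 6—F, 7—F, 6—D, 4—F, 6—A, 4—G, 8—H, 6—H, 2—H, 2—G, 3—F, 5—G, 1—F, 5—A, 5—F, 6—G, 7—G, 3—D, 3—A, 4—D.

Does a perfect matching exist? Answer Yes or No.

The set {1, 2, 3, 4, 5, 6, 7, 8, 9} has only 7 neighbours ({A, C, D, F, G, H, I}), so by Hall's theorem at most 7 of the 9 left vertices can be matched.
Hence no matching covers every left vertex.

No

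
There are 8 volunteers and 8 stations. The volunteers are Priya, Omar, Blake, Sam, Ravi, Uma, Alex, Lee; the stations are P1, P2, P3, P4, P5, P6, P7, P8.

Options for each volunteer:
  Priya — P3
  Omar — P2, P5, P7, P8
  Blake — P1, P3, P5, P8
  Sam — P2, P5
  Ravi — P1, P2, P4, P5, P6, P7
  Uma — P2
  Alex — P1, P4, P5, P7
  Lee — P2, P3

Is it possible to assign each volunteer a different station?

No

The set {Priya, Uma, Lee} has only 2 neighbours ({P2, P3}), so by Hall's theorem at most 7 of the 8 volunteers can be matched.
Hence no matching covers every volunteer.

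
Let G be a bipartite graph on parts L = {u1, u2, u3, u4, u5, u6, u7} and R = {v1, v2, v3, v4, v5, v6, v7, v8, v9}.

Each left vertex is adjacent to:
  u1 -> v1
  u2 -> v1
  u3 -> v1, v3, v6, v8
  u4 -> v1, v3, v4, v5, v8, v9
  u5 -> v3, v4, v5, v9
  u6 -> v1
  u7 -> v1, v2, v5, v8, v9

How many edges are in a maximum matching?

5

A valid assignment of size 5: u1–v1, u3–v6, u4–v5, u5–v3, u7–v2.
The set {u1, u2, u6} has only 1 neighbour ({v1}), so by Hall's theorem at most 5 of the 7 left vertices can be matched.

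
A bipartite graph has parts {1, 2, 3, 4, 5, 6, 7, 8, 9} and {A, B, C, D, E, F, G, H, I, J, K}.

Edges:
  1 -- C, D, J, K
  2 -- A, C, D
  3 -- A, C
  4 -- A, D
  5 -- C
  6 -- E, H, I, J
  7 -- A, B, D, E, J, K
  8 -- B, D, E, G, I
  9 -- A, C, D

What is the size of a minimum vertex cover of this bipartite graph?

7

The 7 edges 1–K, 2–C, 3–A, 4–D, 6–E, 7–J, 8–G form a matching, so any vertex cover needs at least 7 vertices (one per matched edge).
Conversely {1, 6, 7, 8, A, C, D} meets every edge and has exactly 7 vertices, so 7 is optimal.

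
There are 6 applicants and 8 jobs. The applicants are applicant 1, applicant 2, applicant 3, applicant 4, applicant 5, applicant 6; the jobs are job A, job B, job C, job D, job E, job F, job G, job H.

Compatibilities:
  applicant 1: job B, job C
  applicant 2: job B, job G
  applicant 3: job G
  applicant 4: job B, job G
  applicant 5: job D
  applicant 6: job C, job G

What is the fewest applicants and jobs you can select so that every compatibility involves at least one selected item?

The 4 edges applicant 1–job C, applicant 2–job B, applicant 3–job G, applicant 5–job D form a matching, so any vertex cover needs at least 4 vertices (one per matched edge).
Conversely {applicant 5, job B, job C, job G} meets every edge and has exactly 4 vertices, so 4 is optimal.

4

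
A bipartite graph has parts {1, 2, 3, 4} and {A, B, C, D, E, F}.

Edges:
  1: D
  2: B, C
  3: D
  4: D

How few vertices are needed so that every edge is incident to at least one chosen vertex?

2

A maximum matching has 2 edges (e.g. 1–D, 2–B).
By König's theorem the minimum vertex cover has the same size. One such cover is {2, D}.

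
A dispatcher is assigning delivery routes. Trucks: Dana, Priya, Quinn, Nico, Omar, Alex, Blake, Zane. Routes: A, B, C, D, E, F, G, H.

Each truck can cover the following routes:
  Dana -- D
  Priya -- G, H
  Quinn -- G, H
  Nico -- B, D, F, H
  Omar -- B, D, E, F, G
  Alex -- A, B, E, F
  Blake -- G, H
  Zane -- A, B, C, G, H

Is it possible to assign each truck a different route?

No

The set {Priya, Quinn, Blake} has only 2 neighbours ({G, H}), so by Hall's theorem at most 7 of the 8 trucks can be matched.
Hence no matching covers every truck.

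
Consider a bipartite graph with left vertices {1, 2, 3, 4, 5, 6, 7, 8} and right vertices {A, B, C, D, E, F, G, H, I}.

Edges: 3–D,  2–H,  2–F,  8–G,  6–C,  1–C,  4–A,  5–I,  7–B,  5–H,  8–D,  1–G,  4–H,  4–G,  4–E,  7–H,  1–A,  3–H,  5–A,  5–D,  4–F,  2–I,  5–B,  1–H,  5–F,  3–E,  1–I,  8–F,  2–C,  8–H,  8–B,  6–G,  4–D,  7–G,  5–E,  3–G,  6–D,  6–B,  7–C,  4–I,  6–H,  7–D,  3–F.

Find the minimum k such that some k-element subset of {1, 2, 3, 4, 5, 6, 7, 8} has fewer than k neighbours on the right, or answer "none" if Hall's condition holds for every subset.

A matching saturating every left vertex exists, for instance 1→I, 2→C, 3→F, 4→A, 5→E, 6→B, 7→H, 8→G.
By Hall's marriage theorem, this means |N(S)| ≥ |S| for every subset S, so no violating subset exists.

none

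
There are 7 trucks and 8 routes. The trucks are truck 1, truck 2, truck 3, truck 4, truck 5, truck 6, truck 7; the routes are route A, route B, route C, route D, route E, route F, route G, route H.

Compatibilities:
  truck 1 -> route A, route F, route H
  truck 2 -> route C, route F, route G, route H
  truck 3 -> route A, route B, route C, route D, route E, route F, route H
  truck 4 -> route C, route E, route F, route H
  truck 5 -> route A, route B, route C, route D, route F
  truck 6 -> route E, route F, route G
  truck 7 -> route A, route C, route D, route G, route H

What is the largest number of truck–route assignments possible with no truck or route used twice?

7

For example, pair truck 1–route A, truck 2–route F, truck 3–route D, truck 4–route H, truck 5–route C, truck 6–route E, truck 7–route G.
All 7 trucks are matched, so no larger matching exists.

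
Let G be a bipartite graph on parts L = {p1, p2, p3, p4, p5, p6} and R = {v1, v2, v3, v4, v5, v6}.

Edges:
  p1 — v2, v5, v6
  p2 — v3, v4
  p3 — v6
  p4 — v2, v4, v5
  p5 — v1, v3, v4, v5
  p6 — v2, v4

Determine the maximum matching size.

6

For example, pair p1-v5, p2-v3, p3-v6, p4-v4, p5-v1, p6-v2.
All 6 left vertices are matched, so no larger matching exists.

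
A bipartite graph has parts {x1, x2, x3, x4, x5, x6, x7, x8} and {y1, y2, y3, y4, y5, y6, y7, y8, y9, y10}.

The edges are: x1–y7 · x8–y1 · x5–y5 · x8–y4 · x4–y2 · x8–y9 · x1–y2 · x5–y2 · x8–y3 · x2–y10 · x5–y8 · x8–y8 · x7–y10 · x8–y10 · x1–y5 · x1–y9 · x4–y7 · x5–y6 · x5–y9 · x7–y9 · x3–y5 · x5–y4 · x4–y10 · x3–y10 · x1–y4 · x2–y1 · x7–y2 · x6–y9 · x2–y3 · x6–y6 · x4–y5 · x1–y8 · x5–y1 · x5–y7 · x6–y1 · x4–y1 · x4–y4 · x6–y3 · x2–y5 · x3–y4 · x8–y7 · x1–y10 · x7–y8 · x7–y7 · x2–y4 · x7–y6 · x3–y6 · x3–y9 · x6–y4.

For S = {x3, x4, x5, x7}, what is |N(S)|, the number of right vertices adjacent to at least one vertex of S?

9

The union of neighbours of {x3, x4, x5, x7} is {y1, y2, y4, y5, y6, y7, y8, y9, y10}, which has 9 elements.
Since |N(S)| = 9 ≥ |S| = 4, Hall's condition holds for this subset.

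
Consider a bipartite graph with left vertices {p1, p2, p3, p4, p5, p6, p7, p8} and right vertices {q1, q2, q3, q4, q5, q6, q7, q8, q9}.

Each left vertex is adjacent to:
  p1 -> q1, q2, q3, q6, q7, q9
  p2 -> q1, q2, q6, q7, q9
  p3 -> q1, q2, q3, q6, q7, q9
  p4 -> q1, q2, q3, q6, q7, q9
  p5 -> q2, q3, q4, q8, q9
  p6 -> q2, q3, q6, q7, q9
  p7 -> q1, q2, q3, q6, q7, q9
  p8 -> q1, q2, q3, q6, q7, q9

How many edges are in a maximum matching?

One maximum matching: p1→q3, p2→q2, p3→q1, p4→q7, p5→q4, p6→q6, p7→q9.
The set {p1, p2, p3, p4, p6, p7, p8} has only 6 neighbours ({q1, q2, q3, q6, q7, q9}), so by Hall's theorem at most 7 of the 8 left vertices can be matched.

7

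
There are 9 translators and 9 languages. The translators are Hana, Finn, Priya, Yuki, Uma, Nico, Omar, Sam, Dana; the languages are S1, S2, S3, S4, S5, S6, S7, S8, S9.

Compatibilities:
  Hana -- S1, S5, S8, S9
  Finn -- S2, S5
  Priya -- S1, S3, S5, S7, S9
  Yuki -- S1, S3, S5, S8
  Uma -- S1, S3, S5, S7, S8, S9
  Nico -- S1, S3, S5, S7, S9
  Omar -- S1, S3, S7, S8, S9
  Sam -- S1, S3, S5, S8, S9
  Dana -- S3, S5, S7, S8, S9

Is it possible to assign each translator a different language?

The set {Hana, Priya, Yuki, Uma, Nico, Omar, Sam, Dana} has only 6 neighbours ({S1, S3, S5, S7, S8, S9}), so by Hall's theorem at most 7 of the 9 translators can be matched.
Hence no matching covers every translator.

No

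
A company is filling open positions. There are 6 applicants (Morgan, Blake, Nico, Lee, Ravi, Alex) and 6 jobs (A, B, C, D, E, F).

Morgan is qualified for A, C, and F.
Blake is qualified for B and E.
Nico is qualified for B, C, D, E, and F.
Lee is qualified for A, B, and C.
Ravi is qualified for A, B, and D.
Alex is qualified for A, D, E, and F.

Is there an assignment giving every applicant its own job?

Yes

For example, pair Morgan-C, Blake-B, Nico-F, Lee-A, Ravi-D, Alex-E.
All 6 applicants are covered.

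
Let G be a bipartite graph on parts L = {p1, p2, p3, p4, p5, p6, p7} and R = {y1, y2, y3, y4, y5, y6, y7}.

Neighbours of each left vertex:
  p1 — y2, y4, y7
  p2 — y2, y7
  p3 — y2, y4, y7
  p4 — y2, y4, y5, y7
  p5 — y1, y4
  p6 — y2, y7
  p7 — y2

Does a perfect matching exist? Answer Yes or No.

No

The set {p1, p2, p3, p6, p7} has only 3 neighbours ({y2, y4, y7}), so by Hall's theorem at most 5 of the 7 left vertices can be matched.
Hence no matching covers every left vertex.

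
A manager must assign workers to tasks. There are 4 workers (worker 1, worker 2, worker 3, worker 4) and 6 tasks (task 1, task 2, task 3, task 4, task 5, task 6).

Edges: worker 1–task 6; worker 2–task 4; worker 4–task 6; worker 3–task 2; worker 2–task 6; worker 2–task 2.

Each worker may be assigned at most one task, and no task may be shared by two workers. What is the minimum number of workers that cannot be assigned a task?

One maximum matching: worker 1–task 6, worker 2–task 4, worker 3–task 2.
The set {worker 1, worker 4} has only 1 neighbour ({task 6}), so by Hall's theorem at most 3 of the 4 workers can be matched.
That matches 3 of the 4, leaving 1 unmatched; no matching can do better.

1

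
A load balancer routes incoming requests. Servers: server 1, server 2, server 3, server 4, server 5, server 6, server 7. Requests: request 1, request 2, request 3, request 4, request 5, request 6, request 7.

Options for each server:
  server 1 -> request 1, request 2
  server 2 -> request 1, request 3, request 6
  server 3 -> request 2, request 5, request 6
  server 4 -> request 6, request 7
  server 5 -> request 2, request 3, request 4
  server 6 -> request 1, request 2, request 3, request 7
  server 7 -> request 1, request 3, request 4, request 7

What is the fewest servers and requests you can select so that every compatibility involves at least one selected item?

The 7 edges server 1–request 2, server 2–request 1, server 3–request 5, server 4–request 6, server 5–request 4, server 6–request 3, server 7–request 7 form a matching, so any vertex cover needs at least 7 vertices (one per matched edge).
Conversely {server 1, server 2, server 3, server 4, server 5, server 6, server 7} meets every edge and has exactly 7 vertices, so 7 is optimal.

7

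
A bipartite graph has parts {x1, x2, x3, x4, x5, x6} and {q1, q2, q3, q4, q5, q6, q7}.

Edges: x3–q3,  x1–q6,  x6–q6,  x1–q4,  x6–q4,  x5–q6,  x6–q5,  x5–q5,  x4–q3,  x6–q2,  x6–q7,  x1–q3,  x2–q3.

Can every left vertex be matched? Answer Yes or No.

The set {x2, x3, x4} has only 1 neighbour ({q3}), so by Hall's theorem at most 4 of the 6 left vertices can be matched.
Hence no matching covers every left vertex.

No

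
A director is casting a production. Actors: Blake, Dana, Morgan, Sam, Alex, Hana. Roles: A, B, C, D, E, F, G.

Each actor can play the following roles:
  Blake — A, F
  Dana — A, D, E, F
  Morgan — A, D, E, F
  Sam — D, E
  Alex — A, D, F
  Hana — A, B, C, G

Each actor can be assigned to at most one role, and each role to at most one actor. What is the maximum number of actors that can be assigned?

5

One maximum matching: Blake–A, Dana–F, Morgan–D, Sam–E, Hana–B.
The set {Blake, Dana, Morgan, Sam, Alex} has only 4 neighbours ({A, D, E, F}), so by Hall's theorem at most 5 of the 6 actors can be matched.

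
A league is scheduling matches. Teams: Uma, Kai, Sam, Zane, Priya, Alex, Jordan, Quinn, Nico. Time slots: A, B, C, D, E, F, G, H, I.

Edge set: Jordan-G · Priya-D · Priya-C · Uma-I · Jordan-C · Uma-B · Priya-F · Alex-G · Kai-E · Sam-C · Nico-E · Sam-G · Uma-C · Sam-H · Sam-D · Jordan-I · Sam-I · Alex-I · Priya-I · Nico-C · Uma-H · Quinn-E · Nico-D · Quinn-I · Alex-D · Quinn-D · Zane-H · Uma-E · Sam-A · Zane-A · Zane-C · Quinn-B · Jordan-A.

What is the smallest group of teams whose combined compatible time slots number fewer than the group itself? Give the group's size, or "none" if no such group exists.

none

A matching saturating every team exists, for instance Uma→B, Kai→E, Sam→A, Zane→H, Priya→F, Alex→G, Jordan→I, Quinn→D, Nico→C.
By Hall's marriage theorem, this means |N(S)| ≥ |S| for every subset S, so no violating subset exists.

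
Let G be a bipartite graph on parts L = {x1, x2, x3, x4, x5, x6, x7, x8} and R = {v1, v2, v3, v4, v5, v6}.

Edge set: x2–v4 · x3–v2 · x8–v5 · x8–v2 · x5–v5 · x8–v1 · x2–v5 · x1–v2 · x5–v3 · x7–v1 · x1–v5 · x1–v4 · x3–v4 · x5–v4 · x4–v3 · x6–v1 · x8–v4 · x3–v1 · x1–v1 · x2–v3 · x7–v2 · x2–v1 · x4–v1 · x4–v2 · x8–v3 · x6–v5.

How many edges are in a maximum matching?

5

One maximum matching: x1-v2, x2-v5, x3-v1, x4-v3, x5-v4.
The set {x1, x2, x3, x4, x5, x6, x7, x8} has only 5 neighbours ({v1, v2, v3, v4, v5}), so by Hall's theorem at most 5 of the 8 left vertices can be matched.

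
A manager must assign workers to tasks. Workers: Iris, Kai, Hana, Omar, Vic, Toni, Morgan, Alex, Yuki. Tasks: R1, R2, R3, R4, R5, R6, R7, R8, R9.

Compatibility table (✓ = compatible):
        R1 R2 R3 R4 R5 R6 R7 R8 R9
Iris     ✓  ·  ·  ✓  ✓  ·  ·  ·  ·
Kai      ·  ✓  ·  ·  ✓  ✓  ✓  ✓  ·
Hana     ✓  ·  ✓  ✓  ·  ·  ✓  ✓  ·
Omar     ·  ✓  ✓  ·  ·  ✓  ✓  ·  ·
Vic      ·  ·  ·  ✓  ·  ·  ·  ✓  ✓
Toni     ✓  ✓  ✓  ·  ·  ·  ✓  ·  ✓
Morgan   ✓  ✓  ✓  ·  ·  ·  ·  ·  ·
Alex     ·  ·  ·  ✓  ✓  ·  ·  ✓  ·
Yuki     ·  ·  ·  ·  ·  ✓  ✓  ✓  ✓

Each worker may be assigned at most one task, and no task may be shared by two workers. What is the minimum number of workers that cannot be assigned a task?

One maximum matching: Iris–R1, Kai–R6, Hana–R4, Omar–R3, Vic–R8, Toni–R9, Morgan–R2, Alex–R5, Yuki–R7.
This saturates every worker, so 9 is the maximum.
That matches 9 of the 9, leaving 0 unmatched; no matching can do better.

0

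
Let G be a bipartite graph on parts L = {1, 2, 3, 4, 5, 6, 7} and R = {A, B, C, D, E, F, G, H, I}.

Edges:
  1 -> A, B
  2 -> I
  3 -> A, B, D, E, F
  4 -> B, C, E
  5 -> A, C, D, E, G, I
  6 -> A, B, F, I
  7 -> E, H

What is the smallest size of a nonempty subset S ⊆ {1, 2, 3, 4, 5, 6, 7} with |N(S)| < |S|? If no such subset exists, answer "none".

none

A matching saturating every left vertex exists, for instance 1→A, 2→I, 3→D, 4→B, 5→G, 6→F, 7→E.
By Hall's marriage theorem, this means |N(S)| ≥ |S| for every subset S, so no violating subset exists.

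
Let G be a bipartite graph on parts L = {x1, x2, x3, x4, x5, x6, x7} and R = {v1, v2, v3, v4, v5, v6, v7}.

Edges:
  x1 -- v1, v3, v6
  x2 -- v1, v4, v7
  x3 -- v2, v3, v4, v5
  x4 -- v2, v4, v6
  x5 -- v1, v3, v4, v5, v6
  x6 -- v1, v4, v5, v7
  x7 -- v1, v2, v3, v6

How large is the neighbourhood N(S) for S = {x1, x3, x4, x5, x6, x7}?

The union of neighbours of {x1, x3, x4, x5, x6, x7} is {v1, v2, v3, v4, v5, v6, v7}, which has 7 elements.
Since |N(S)| = 7 ≥ |S| = 6, Hall's condition holds for this subset.

7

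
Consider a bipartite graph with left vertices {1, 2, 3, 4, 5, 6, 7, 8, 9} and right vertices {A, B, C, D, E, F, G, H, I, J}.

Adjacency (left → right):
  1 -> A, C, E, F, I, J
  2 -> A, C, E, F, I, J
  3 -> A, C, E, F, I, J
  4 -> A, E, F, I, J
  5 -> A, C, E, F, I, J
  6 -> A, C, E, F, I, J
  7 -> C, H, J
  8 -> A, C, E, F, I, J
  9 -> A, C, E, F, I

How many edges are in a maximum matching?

One maximum matching: 1–C, 2–I, 3–F, 4–E, 5–A, 6–J, 7–H.
The set {1, 2, 3, 4, 5, 6, 8, 9} has only 6 neighbours ({A, C, E, F, I, J}), so by Hall's theorem at most 7 of the 9 left vertices can be matched.

7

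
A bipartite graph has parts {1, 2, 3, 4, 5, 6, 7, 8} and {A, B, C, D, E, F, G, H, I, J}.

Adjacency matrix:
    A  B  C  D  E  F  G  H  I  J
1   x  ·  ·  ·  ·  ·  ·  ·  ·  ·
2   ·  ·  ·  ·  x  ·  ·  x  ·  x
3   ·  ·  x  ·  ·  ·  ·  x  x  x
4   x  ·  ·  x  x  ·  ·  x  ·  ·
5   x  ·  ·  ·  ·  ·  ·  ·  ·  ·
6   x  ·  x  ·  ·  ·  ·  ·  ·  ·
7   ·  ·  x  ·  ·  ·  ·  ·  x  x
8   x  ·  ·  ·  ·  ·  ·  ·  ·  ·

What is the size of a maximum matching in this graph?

One maximum matching: 1→A, 2→E, 3→H, 4→D, 6→C, 7→J.
The set {1, 5, 8} has only 1 neighbour ({A}), so by Hall's theorem at most 6 of the 8 left vertices can be matched.

6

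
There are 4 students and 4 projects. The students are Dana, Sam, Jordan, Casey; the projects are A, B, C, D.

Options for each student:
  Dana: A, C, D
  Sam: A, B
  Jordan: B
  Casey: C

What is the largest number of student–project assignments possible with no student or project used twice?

4

A valid assignment of size 4: Dana→D, Sam→A, Jordan→B, Casey→C.
This saturates every student, so 4 is the maximum.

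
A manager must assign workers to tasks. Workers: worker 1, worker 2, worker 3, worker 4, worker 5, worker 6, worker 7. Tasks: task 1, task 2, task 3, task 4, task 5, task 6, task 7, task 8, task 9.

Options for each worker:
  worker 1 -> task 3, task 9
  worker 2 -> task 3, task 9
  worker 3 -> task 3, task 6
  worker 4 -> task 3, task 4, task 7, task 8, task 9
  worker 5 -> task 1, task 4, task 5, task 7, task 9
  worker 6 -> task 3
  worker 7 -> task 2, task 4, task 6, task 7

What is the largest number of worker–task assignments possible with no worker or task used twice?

6

A valid assignment of size 6: worker 1–task 3, worker 2–task 9, worker 3–task 6, worker 4–task 8, worker 5–task 4, worker 7–task 2.
The set {worker 1, worker 2, worker 6} has only 2 neighbours ({task 3, task 9}), so by Hall's theorem at most 6 of the 7 workers can be matched.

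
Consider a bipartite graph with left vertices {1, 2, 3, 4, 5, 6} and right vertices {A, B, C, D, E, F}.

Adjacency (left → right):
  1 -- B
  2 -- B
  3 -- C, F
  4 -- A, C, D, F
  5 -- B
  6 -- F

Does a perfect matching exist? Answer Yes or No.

The set {1, 2, 5} has only 1 neighbour ({B}), so by Hall's theorem at most 4 of the 6 left vertices can be matched.
Hence no matching covers every left vertex.

No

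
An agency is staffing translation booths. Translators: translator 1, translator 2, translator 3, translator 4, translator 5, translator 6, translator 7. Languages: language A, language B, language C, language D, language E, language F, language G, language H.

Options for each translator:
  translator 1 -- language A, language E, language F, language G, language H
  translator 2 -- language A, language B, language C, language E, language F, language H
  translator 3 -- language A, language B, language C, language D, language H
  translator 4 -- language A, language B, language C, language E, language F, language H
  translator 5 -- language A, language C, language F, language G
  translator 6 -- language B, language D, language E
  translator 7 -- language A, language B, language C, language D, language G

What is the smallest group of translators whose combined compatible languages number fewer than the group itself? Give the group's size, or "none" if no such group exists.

A matching saturating every translator exists, for instance translator 1→language G, translator 2→language C, translator 3→language B, translator 4→language F, translator 5→language A, translator 6→language E, translator 7→language D.
By Hall's marriage theorem, this means |N(S)| ≥ |S| for every subset S, so no violating subset exists.

none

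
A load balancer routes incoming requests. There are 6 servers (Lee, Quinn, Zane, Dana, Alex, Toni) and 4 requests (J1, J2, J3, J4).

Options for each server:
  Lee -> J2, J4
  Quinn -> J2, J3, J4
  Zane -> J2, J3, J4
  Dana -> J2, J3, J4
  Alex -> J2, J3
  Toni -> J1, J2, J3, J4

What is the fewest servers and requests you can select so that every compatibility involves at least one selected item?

4

The 4 edges Lee–J4, Quinn–J2, Zane–J3, Toni–J1 form a matching, so any vertex cover needs at least 4 vertices (one per matched edge).
Conversely {Toni, J2, J3, J4} meets every edge and has exactly 4 vertices, so 4 is optimal.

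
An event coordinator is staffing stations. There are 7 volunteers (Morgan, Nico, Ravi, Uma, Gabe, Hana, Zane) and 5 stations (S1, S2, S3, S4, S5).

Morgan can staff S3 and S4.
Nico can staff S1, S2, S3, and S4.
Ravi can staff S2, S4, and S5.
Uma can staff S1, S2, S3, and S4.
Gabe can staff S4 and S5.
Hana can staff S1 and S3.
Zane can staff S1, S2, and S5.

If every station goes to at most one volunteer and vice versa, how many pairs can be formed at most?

5

For example, pair Morgan→S3, Nico→S1, Ravi→S5, Uma→S2, Gabe→S4.
The set {Morgan, Nico, Ravi, Uma, Gabe, Hana, Zane} has only 5 neighbours ({S1, S2, S3, S4, S5}), so by Hall's theorem at most 5 of the 7 volunteers can be matched.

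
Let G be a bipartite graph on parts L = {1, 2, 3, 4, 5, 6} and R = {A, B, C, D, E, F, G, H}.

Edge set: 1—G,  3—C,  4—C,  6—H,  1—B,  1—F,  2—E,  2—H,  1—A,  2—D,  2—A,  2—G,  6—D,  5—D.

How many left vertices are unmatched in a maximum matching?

1

A valid assignment of size 5: 1→B, 2→G, 3→C, 5→D, 6→H.
The set {3, 4} has only 1 neighbour ({C}), so by Hall's theorem at most 5 of the 6 left vertices can be matched.
That matches 5 of the 6, leaving 1 unmatched; no matching can do better.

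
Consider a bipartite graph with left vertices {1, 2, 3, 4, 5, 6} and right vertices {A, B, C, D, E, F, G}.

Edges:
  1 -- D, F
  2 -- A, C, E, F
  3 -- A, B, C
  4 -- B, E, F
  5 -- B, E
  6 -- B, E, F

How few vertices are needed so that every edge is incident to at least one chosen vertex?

{1, 2, 3, 4, 5, 6} is a vertex cover of size 6: every edge has an endpoint in this set.
No smaller cover exists because 1–D, 2–C, 3–A, 4–F, 5–E, 6–B is a matching of size 6, and a cover must include an endpoint of each of these disjoint edges (König's theorem).

6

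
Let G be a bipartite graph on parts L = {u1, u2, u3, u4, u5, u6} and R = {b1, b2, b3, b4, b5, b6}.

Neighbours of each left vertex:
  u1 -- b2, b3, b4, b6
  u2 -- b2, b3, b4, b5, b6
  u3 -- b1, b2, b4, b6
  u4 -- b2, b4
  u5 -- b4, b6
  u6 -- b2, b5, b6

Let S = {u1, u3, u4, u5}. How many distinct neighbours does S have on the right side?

The union of neighbours of {u1, u3, u4, u5} is {b1, b2, b3, b4, b6}, which has 5 elements.
Since |N(S)| = 5 ≥ |S| = 4, Hall's condition holds for this subset.

5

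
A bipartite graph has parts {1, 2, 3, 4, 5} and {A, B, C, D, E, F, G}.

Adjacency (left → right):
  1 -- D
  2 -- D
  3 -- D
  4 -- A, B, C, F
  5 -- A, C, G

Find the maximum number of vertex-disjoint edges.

A valid assignment of size 3: 1-D, 4-B, 5-C.
The set {1, 2, 3} has only 1 neighbour ({D}), so by Hall's theorem at most 3 of the 5 left vertices can be matched.

3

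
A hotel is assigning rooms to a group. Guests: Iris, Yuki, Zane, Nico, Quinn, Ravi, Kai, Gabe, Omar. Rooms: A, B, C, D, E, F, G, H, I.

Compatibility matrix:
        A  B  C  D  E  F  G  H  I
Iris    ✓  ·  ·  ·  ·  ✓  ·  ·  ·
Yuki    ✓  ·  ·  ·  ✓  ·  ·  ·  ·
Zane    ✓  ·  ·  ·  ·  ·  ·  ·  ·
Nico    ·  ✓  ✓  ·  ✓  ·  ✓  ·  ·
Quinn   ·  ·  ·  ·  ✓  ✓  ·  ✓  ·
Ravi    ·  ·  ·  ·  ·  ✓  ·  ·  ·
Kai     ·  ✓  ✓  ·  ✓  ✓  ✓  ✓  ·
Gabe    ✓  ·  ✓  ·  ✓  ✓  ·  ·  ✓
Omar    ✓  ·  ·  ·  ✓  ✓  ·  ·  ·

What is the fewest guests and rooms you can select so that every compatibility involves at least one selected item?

7

The 7 edges Iris–F, Yuki–E, Zane–A, Nico–B, Quinn–H, Kai–G, Gabe–I form a matching, so any vertex cover needs at least 7 vertices (one per matched edge).
Conversely {Nico, Quinn, Kai, Gabe, A, E, F} meets every edge and has exactly 7 vertices, so 7 is optimal.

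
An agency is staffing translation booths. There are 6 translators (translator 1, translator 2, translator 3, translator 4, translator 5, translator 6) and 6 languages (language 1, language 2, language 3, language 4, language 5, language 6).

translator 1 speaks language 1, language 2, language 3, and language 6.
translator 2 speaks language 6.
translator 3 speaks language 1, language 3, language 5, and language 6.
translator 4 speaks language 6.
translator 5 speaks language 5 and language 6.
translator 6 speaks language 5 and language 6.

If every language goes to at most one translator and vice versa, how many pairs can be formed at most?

For example, pair translator 1→language 2, translator 2→language 6, translator 3→language 1, translator 5→language 5.
The set {translator 2, translator 4, translator 5, translator 6} has only 2 neighbours ({language 5, language 6}), so by Hall's theorem at most 4 of the 6 translators can be matched.

4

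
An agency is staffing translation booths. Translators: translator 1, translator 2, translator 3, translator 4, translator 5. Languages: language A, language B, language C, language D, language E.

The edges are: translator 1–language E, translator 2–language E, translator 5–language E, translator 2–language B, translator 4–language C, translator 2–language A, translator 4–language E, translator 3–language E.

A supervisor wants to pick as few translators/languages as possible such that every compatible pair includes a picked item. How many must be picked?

3

{translator 2, translator 4, language E} is a vertex cover of size 3: every edge has an endpoint in this set.
No smaller cover exists because translator 1–language E, translator 2–language B, translator 4–language C is a matching of size 3, and a cover must include an endpoint of each of these disjoint edges (König's theorem).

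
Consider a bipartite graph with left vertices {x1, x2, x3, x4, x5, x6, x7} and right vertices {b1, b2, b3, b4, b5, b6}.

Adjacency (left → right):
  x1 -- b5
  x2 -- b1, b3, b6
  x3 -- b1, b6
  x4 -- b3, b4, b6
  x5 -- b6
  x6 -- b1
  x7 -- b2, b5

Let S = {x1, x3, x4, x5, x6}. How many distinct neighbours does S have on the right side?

The union of neighbours of {x1, x3, x4, x5, x6} is {b1, b3, b4, b5, b6}, which has 5 elements.
Since |N(S)| = 5 ≥ |S| = 5, Hall's condition holds for this subset.

5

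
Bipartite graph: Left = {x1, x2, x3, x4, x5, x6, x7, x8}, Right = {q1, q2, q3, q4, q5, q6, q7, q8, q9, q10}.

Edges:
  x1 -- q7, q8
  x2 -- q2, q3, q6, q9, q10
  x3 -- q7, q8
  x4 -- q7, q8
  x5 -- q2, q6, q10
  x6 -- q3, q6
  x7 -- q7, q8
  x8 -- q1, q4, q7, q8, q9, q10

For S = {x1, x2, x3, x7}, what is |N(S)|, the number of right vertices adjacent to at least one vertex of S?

7

The union of neighbours of {x1, x2, x3, x7} is {q2, q3, q6, q7, q8, q9, q10}, which has 7 elements.
Since |N(S)| = 7 ≥ |S| = 4, Hall's condition holds for this subset.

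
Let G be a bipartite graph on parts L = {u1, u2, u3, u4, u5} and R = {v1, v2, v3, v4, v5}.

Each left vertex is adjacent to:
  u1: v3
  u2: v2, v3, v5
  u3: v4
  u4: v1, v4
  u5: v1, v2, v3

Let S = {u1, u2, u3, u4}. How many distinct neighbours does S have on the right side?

5

The union of neighbours of {u1, u2, u3, u4} is {v1, v2, v3, v4, v5}, which has 5 elements.
Since |N(S)| = 5 ≥ |S| = 4, Hall's condition holds for this subset.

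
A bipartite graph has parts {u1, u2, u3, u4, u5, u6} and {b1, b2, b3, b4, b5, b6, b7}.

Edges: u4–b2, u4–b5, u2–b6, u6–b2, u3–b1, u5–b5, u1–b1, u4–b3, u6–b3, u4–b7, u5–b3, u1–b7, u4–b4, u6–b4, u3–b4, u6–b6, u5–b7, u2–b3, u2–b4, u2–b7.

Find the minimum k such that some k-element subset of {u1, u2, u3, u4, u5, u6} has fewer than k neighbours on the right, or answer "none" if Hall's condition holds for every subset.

A matching saturating every left vertex exists, for instance u1→b1, u2→b6, u3→b4, u4→b5, u5→b7, u6→b3.
By Hall's marriage theorem, this means |N(S)| ≥ |S| for every subset S, so no violating subset exists.

none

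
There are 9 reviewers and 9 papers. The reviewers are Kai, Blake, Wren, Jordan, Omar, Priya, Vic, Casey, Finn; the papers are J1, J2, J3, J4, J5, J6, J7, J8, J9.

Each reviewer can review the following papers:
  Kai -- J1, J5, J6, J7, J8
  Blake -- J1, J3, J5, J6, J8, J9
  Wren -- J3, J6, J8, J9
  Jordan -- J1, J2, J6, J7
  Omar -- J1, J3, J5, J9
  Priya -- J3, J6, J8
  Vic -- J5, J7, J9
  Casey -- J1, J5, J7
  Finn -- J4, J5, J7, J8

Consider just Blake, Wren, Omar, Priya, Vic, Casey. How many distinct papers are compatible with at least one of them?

7

The union of neighbours of {Blake, Wren, Omar, Priya, Vic, Casey} is {J1, J3, J5, J6, J7, J8, J9}, which has 7 elements.
Since |N(S)| = 7 ≥ |S| = 6, Hall's condition holds for this subset.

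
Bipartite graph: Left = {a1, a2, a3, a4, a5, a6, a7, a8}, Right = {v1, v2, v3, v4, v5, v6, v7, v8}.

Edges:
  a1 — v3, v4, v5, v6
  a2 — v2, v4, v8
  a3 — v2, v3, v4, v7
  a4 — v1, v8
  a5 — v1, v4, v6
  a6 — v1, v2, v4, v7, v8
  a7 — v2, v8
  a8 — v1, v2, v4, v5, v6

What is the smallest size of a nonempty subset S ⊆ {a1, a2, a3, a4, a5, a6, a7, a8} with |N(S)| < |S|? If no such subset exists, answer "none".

A matching saturating every left vertex exists, for instance a1→v5, a2→v4, a3→v3, a4→v1, a5→v6, a6→v7, a7→v8, a8→v2.
By Hall's marriage theorem, this means |N(S)| ≥ |S| for every subset S, so no violating subset exists.

none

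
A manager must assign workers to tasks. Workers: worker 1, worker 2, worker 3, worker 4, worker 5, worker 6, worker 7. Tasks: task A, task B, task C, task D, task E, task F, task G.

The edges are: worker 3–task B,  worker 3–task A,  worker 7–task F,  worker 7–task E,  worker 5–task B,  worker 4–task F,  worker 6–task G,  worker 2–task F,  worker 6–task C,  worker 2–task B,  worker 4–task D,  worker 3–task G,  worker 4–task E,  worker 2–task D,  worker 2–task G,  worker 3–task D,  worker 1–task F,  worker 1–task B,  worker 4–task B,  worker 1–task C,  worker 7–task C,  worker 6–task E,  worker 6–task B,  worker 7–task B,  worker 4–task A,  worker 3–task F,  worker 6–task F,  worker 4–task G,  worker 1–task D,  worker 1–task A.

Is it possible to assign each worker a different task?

For example, pair worker 1→task C, worker 2→task G, worker 3→task A, worker 4→task D, worker 5→task B, worker 6→task F, worker 7→task E.
All 7 workers are covered.

Yes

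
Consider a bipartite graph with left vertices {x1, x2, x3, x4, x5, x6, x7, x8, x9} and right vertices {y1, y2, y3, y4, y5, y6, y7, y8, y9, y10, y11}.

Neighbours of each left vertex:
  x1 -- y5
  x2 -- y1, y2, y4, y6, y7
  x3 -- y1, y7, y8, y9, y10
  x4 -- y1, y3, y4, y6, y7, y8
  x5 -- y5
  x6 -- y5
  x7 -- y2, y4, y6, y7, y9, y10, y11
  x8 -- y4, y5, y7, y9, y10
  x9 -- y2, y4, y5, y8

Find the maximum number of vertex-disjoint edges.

7

One maximum matching: x1–y5, x2–y4, x3–y10, x4–y3, x7–y6, x8–y7, x9–y8.
The set {x1, x5, x6} has only 1 neighbour ({y5}), so by Hall's theorem at most 7 of the 9 left vertices can be matched.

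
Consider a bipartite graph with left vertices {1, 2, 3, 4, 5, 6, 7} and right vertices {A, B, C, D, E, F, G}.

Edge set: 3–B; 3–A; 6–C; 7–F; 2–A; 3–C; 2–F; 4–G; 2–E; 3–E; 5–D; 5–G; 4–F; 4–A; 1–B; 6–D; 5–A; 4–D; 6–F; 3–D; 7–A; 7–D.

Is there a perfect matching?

Yes

One maximum matching: 1–B, 2–E, 3–A, 4–D, 5–G, 6–C, 7–F.
All 7 left vertices are covered.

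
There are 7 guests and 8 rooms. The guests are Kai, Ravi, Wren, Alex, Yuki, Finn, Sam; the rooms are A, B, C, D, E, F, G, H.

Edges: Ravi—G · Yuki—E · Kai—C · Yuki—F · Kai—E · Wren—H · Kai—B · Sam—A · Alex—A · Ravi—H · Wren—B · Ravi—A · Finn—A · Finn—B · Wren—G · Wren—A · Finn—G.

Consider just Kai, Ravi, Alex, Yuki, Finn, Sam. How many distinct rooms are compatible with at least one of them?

7

The union of neighbours of {Kai, Ravi, Alex, Yuki, Finn, Sam} is {A, B, C, E, F, G, H}, which has 7 elements.
Since |N(S)| = 7 ≥ |S| = 6, Hall's condition holds for this subset.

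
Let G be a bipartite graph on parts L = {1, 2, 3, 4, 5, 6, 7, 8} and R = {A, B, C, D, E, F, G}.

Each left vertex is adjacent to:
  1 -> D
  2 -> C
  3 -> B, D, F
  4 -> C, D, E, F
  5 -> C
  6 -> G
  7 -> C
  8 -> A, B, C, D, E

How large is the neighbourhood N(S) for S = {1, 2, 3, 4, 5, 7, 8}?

6

The union of neighbours of {1, 2, 3, 4, 5, 7, 8} is {A, B, C, D, E, F}, which has 6 elements.
Since |N(S)| = 6 < |S| = 7, Hall's condition fails for this subset.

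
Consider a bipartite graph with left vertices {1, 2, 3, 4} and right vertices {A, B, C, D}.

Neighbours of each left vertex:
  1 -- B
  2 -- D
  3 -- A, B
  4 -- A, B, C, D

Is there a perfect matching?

Yes

For example, pair 1–B, 2–D, 3–A, 4–C.
Every left vertex is matched, so this is a perfect matching.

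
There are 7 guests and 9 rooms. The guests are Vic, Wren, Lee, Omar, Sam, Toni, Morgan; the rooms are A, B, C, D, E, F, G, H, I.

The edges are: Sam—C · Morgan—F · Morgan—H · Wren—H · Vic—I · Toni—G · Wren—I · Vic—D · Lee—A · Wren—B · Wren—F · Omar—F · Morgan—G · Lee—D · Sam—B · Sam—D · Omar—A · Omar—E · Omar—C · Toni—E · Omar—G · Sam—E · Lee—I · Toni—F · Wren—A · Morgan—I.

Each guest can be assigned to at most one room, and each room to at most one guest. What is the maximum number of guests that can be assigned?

One maximum matching: Vic–D, Wren–A, Lee–I, Omar–G, Sam–B, Toni–E, Morgan–F.
All 7 guests are matched, so no larger matching exists.

7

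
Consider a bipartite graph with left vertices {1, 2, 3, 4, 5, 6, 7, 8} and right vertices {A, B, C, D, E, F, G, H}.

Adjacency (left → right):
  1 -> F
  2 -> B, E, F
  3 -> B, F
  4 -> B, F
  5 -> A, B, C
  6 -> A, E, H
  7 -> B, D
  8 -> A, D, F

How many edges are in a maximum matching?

7

A valid assignment of size 7: 1-F, 2-E, 3-B, 5-C, 6-H, 7-D, 8-A.
The set {1, 3, 4} has only 2 neighbours ({B, F}), so by Hall's theorem at most 7 of the 8 left vertices can be matched.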